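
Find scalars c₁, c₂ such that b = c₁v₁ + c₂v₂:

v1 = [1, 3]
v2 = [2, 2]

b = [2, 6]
c1 = 2, c2 = 0

b = 2·v1 + 0·v2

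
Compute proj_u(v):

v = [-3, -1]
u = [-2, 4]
v·u = (-3)(-2) + (-1)(4) = 2
u·u = (-2)² + (4)² = 20
proj_u(v) = (v·u / u·u) × u = (2/20) × u = (1/10) × u

proj_u(v) = [-1/5, 2/5]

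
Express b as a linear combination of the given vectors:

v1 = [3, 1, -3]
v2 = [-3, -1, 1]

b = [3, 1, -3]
c1 = 1, c2 = 0

b = 1·v1 + 0·v2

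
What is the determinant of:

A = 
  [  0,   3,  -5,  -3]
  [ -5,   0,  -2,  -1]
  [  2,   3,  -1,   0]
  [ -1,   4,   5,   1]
Cofactor expansion along row 1: det(A) = a₁₁M₁₁ - a₁₂M₁₂ + a₁₃M₁₃ - a₁₄M₁₄

M₁₁ = det[[0, -2, -1]; [3, -1, 0]; [4, 5, 1]]
  = (0)·((-1)(1) - (0)(5)) - (-2)·((3)(1) - (0)(4)) + (-1)·((3)(5) - (-1)(4))
  = (0)(-1) - (-2)(3) + (-1)(19)
  = -13
M₁₂ = det[[-5, -2, -1]; [2, -1, 0]; [-1, 5, 1]]
  = (-5)·((-1)(1) - (0)(5)) - (-2)·((2)(1) - (0)(-1)) + (-1)·((2)(5) - (-1)(-1))
  = (-5)(-1) - (-2)(2) + (-1)(9)
  = 0
M₁₃ = det[[-5, 0, -1]; [2, 3, 0]; [-1, 4, 1]]
  = (-5)·((3)(1) - (0)(4)) - (0)·((2)(1) - (0)(-1)) + (-1)·((2)(4) - (3)(-1))
  = (-5)(3) - (0)(2) + (-1)(11)
  = -26
M₁₄ = det[[-5, 0, -2]; [2, 3, -1]; [-1, 4, 5]]
  = (-5)·((3)(5) - (-1)(4)) - (0)·((2)(5) - (-1)(-1)) + (-2)·((2)(4) - (3)(-1))
  = (-5)(19) - (0)(9) + (-2)(11)
  = -117

det(A) = (0)(-13) - (3)(0) + (-5)(-26) - (-3)(-117) = -221

det(A) = -221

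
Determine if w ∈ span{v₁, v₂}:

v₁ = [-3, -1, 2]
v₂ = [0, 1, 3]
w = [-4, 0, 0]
No

Form the augmented matrix and row-reduce:
[v₁|v₂|w] = 
  [ -3,   0,  -4]
  [ -1,   1,   0]
  [  2,   3,   0]
R2 → R2 - (1/3)·R1
R3 → R3 + (2/3)·R1
R3 → R3 - (3)·R2
REF = 
  [   -3,     0,    -4]
  [    0,     1,   4/3]
  [    0,     0, -20/3]

Row 3 reads [0 0 | -20/3], i.e. 0 = -20/3, so the system is inconsistent and w ∉ span{v₁, v₂}.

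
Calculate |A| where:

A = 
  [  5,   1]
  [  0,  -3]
-15

For a 2×2 matrix, det = ad - bc = (5)(-3) - (1)(0) = -15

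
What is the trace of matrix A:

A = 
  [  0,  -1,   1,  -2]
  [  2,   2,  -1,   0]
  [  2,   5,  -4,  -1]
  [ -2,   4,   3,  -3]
-5

tr(A) = 0 + 2 + -4 + -3 = -5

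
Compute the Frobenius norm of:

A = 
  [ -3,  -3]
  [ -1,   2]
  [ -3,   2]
||A||_F = 6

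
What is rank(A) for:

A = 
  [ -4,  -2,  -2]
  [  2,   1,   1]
rank(A) = 1

Row reduce:
R2 → R2 + (1/2)·R1
REF = 
  [ -4,  -2,  -2]
  [  0,   0,   0]
Pivot columns: 1 → 1 pivot.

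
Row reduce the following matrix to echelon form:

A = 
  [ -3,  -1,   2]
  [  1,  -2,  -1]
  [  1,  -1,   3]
Row operations:
R2 → R2 + (1/3)·R1
R3 → R3 + (1/3)·R1
R3 → R3 - (4/7)·R2

Resulting echelon form:
REF = 
  [  -3,   -1,    2]
  [   0, -7/3, -1/3]
  [   0,    0, 27/7]

Rank = 3 (number of non-zero pivot rows).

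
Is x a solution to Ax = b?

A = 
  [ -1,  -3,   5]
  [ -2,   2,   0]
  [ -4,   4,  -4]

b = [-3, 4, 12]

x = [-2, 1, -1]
No

Ax = [-6, 6, 16] ≠ b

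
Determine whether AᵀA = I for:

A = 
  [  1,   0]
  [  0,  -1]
Yes

AᵀA = 
  [  1,   0]
  [  0,   1]
= I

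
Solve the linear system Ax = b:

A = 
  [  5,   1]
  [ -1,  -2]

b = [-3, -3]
x = [-1, 2]

Row reduce the augmented matrix [A|b]:
R2 → R2 + (1/5)·R1
REF = 
  [    5,     1,    -3]
  [    0,  -9/5, -18/5]

Back-substitution:
x₂ = (-18/5) / (-9/5) = 2
x₁ = (-3 - (1)(2)) / 5 = -1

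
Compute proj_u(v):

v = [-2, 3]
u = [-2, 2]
v·u = (-2)(-2) + (3)(2) = 10
u·u = (-2)² + (2)² = 8
proj_u(v) = (v·u / u·u) × u = (10/8) × u = (5/4) × u

proj_u(v) = [-5/2, 5/2]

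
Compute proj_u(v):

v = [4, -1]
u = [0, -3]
proj_u(v) = [0, -1]

v·u = (4)(0) + (-1)(-3) = 3
u·u = (0)² + (-3)² = 9
proj_u(v) = (v·u / u·u) × u = (3/9) × u = (1/3) × u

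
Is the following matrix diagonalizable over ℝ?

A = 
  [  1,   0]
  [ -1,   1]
No

tr(A) = 2, det(A) = 1
Characteristic polynomial: λ² - tr(A)λ + det(A) = λ² - 2λ + 1
λ² - 2λ + 1 = (λ - 1)²
Eigenvalues: 1, 1
λ=1: alg. mult. = 2, geom. mult. = 2 - rank(A - (1)I) = 2 - 1 = 1
Sum of geometric multiplicities = 1 < n = 2, so there aren't enough independent eigenvectors.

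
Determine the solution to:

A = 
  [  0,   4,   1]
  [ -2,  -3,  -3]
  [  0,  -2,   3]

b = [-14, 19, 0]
Row reduce the augmented matrix [A|b]:
Swap R1 ↔ R2
R3 → R3 + (1/2)·R2
REF = 
  [ -2,  -3,  -3,  19]
  [  0,   4,   1, -14]
  [  0,   0, 7/2,  -7]

Back-substitution:
x₃ = (-7) / (7/2) = -2
x₂ = (-14 - (1)(-2)) / 4 = -3
x₁ = (19 - (-3)(-3) - (-3)(-2)) / (-2) = -2

x = [-2, -3, -2]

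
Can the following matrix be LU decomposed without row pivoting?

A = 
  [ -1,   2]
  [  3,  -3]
Yes.
A[1,1] = -1 ≠ 0, so Gaussian elimination proceeds without a row swap: multiplier ℓ₂₁ = (3)/(-1) = -3, and U[2,2] = -3 - (-3)(2) = 3.
L = 
  [  1,   0]
  [ -3,   1]
U = 
  [ -1,   2]
  [  0,   3]
Check row 2 of LU: [(-3)(-1), (-3)(2) + 3] = [3, -3] = row 2 of A ✓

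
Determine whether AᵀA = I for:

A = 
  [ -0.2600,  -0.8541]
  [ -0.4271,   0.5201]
No

AᵀA = 
  [  0.2500,  -0.0001]
  [ -0.0001,   1]
≠ I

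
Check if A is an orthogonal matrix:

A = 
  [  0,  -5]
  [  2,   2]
No

AᵀA = 
  [  4,   4]
  [  4,  29]
≠ I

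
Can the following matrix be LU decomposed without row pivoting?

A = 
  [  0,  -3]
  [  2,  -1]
No.
A[1,1] = 0 but A[2,1] = 2 ≠ 0. Any LU with L unit lower triangular has (LU)[1,1] = U[1,1] and (LU)[2,1] = L[2,1]·U[1,1]; matching A forces U[1,1] = 0, which then forces (LU)[2,1] = 0 ≠ 2. A row swap (pivoting) is required.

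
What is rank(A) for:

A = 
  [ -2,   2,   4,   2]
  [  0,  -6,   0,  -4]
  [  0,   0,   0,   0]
Row reduce:
(no row operations needed)
REF = 
  [ -2,   2,   4,   2]
  [  0,  -6,   0,  -4]
  [  0,   0,   0,   0]
Pivot columns: 1, 2 → 2 pivots.

rank(A) = 2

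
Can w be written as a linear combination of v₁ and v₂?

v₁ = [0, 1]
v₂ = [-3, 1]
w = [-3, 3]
Yes

Form the augmented matrix and row-reduce:
[v₁|v₂|w] = 
  [  0,  -3,  -3]
  [  1,   1,   3]
Swap R1 ↔ R2
REF = 
  [  1,   1,   3]
  [  0,  -3,  -3]

No row of the form [0 0 | nonzero], so the system is consistent. Back-substitution gives c₁ = 2, c₂ = 1: w = (2)·v₁ + (1)·v₂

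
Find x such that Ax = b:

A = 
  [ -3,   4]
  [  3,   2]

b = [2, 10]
Row reduce the augmented matrix [A|b]:
R2 → R2 + (1)·R1
REF = 
  [ -3,   4,   2]
  [  0,   6,  12]

Back-substitution:
x₂ = 12 / 6 = 2
x₁ = (2 - (4)(2)) / (-3) = 2

x = [2, 2]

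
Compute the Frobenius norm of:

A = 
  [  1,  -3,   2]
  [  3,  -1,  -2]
||A||_F = 5.292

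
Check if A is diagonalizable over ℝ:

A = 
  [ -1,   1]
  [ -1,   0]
No

tr(A) = -1, det(A) = 1
Characteristic polynomial: λ² - tr(A)λ + det(A) = λ² + λ + 1
λ² + λ + 1 = 0  ⇒  λ = (-1 ± √((1)² - 4·(1)))/2 = (-1 ± √(-3))/2
  = (-1 + i√3)/2,  (-1 - i√3)/2
Eigenvalues: (-1 + i√3)/2, (-1 - i√3)/2  (≈ -0.5 + 0.866i, -0.5 - 0.866i)
Has complex eigenvalues (not diagonalizable over ℝ).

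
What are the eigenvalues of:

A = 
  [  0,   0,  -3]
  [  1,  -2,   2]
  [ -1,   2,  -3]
Characteristic polynomial: det(λI - A) = λ³ + 5λ² - λ
The constant term is 0, so λ = 0 is a root: p(λ) = λ(λ² + 5λ - 1)
λ² + 5λ - 1 = 0  ⇒  λ = (-5 ± √((5)² - 4·(-1)))/2 = (-5 ± √(29))/2
  = (-5 + √29)/2,  (-5 - √29)/2

λ = 0, (-5 + √29)/2, (-5 - √29)/2  (≈ 0, 0.1926, -5.193)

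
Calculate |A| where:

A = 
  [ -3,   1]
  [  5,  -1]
For a 2×2 matrix, det = ad - bc = (-3)(-1) - (1)(5) = -2

det(A) = -2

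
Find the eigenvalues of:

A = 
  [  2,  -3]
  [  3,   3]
λ = (5 + i√35)/2, (5 - i√35)/2  (≈ 2.5 + 2.958i, 2.5 - 2.958i)

tr(A) = 5, det(A) = 15
Characteristic polynomial: λ² - tr(A)λ + det(A) = λ² - 5λ + 15
λ² - 5λ + 15 = 0  ⇒  λ = (5 ± √((-5)² - 4·(15)))/2 = (5 ± √(-35))/2
  = (5 + i√35)/2,  (5 - i√35)/2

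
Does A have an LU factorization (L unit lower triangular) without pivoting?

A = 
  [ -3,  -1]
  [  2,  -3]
Yes.
A[1,1] = -3 ≠ 0, so Gaussian elimination proceeds without a row swap: multiplier ℓ₂₁ = (2)/(-3) = -2/3, and U[2,2] = -3 - (-2/3)(-1) = -11/3.
L = 
  [   1,    0]
  [-2/3,    1]
U = 
  [   -3,    -1]
  [    0, -11/3]
Check row 2 of LU: [(-2/3)(-3), (-2/3)(-1) + (-11/3)] = [2, -3] = row 2 of A ✓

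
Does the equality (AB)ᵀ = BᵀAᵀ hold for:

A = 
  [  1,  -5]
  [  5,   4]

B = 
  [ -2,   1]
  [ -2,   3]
Yes

(AB)ᵀ = 
  [  8, -18]
  [-14,  17]

BᵀAᵀ = 
  [  8, -18]
  [-14,  17]

Both sides are equal — this is the standard identity (AB)ᵀ = BᵀAᵀ, which holds for all A, B.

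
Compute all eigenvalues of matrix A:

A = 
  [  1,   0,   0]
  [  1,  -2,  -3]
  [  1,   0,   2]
Characteristic polynomial: det(λI - A) = λ³ - λ² - 4λ + 4
Testing integer divisors of the constant term: p(1) = 0, so (λ - 1) is a factor:
p(λ) = (λ - 1)(λ² - 4)
λ² - 4 = (λ + 2)(λ - 2)

λ = 1, 2, -2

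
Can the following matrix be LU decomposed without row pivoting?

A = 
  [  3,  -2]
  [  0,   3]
Yes.
A[1,1] = 3 ≠ 0, so Gaussian elimination proceeds without a row swap: multiplier ℓ₂₁ = (0)/(3) = 0, and U[2,2] = 3 - (0)(-2) = 3.
L = 
  [  1,   0]
  [  0,   1]
U = 
  [  3,  -2]
  [  0,   3]
Check row 2 of LU: [(0)(3), (0)(-2) + 3] = [0, 3] = row 2 of A ✓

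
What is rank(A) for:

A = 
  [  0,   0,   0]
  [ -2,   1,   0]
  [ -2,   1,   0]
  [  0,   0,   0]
Row reduce:
Swap R1 ↔ R2
R3 → R3 - (1)·R1
REF = 
  [ -2,   1,   0]
  [  0,   0,   0]
  [  0,   0,   0]
  [  0,   0,   0]
Pivot columns: 1 → 1 pivot.

rank(A) = 1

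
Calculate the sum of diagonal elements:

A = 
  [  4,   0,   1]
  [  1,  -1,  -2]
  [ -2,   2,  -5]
-2

tr(A) = 4 + -1 + -5 = -2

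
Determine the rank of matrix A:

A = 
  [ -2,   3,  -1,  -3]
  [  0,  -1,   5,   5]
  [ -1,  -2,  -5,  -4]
Row reduce:
R3 → R3 - (1/2)·R1
R3 → R3 - (7/2)·R2
REF = 
  [ -2,   3,  -1,  -3]
  [  0,  -1,   5,   5]
  [  0,   0, -22, -20]
Pivot columns: 1, 2, 3 → 3 pivots.

rank(A) = 3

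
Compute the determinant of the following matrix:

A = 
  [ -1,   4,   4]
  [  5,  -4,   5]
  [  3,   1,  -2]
165

Cofactor expansion along row 1:
det(A) = (-1)·((-4)(-2) - (5)(1)) - (4)·((5)(-2) - (5)(3)) + (4)·((5)(1) - (-4)(3))
  = (-1)(3) - (4)(-25) + (4)(17)
  = 165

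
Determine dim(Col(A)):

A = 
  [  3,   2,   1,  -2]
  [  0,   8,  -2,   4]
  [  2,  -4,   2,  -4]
dim(Col(A)) = 2

Row reduce:
R3 → R3 - (2/3)·R1
R3 → R3 + (2/3)·R2
REF = 
  [  3,   2,   1,  -2]
  [  0,   8,  -2,   4]
  [  0,   0,   0,   0]
Pivot columns: 1, 2 → 2 pivots.
dim(Col(A)) = number of pivot columns = 2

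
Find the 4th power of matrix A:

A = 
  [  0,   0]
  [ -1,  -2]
A^4 = 
  [  0,   0]
  [  8,  16]

A² = A·A:
A²[1,1] = (0)(0) + (0)(-1) = 0
A²[1,2] = (0)(0) + (0)(-2) = 0
A²[2,1] = (-1)(0) + (-2)(-1) = 2
A²[2,2] = (-1)(0) + (-2)(-2) = 4
A² = 
  [  0,   0]
  [  2,   4]

A^3 = A^2·A:
A^3[1,1] = (0)(0) + (0)(-1) = 0
A^3[1,2] = (0)(0) + (0)(-2) = 0
A^3[2,1] = (2)(0) + (4)(-1) = -4
A^3[2,2] = (2)(0) + (4)(-2) = -8
A^3 = 
  [  0,   0]
  [ -4,  -8]

A^4 = A^3·A:
A^4[1,1] = (0)(0) + (0)(-1) = 0
A^4[1,2] = (0)(0) + (0)(-2) = 0
A^4[2,1] = (-4)(0) + (-8)(-1) = 8
A^4[2,2] = (-4)(0) + (-8)(-2) = 16
A^4 = 
  [  0,   0]
  [  8,  16]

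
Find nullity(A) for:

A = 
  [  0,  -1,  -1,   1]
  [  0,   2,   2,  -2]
nullity(A) = 3

Row reduce:
R2 → R2 + (2)·R1
REF = 
  [  0,  -1,  -1,   1]
  [  0,   0,   0,   0]
Pivot columns: 2 → 1 pivot.
rank(A) = 1, so nullity(A) = 4 - 1 = 3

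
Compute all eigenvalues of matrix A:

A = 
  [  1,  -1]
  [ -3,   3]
λ = 4, 0

tr(A) = 4, det(A) = 0
Characteristic polynomial: λ² - tr(A)λ + det(A) = λ² - 4λ
λ² - 4λ = λ(λ - 4)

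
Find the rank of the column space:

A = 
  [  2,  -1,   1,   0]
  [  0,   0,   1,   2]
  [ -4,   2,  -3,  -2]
dim(Col(A)) = 2

Row reduce:
R3 → R3 + (2)·R1
R3 → R3 + (1)·R2
REF = 
  [  2,  -1,   1,   0]
  [  0,   0,   1,   2]
  [  0,   0,   0,   0]
Pivot columns: 1, 3 → 2 pivots.
dim(Col(A)) = number of pivot columns = 2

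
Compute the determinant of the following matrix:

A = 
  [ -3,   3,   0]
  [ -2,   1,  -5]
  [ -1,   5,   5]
-45

Cofactor expansion along row 1:
det(A) = (-3)·((1)(5) - (-5)(5)) - (3)·((-2)(5) - (-5)(-1)) + (0)·((-2)(5) - (1)(-1))
  = (-3)(30) - (3)(-15) + (0)(-9)
  = -45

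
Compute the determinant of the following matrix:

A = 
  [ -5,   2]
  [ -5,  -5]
35

For a 2×2 matrix, det = ad - bc = (-5)(-5) - (2)(-5) = 35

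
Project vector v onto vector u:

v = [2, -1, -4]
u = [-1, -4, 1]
proj_u(v) = [1/9, 4/9, -1/9]

v·u = (2)(-1) + (-1)(-4) + (-4)(1) = -2
u·u = (-1)² + (-4)² + (1)² = 18
proj_u(v) = (v·u / u·u) × u = (-2/18) × u = (-1/9) × u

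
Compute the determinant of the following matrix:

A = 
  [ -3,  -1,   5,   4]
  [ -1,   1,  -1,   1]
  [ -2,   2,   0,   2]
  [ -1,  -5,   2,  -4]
52

Cofactor expansion along row 1: det(A) = a₁₁M₁₁ - a₁₂M₁₂ + a₁₃M₁₃ - a₁₄M₁₄

M₁₁ = det[[1, -1, 1]; [2, 0, 2]; [-5, 2, -4]]
  = (1)·((0)(-4) - (2)(2)) - (-1)·((2)(-4) - (2)(-5)) + (1)·((2)(2) - (0)(-5))
  = (1)(-4) - (-1)(2) + (1)(4)
  = 2
M₁₂ = det[[-1, -1, 1]; [-2, 0, 2]; [-1, 2, -4]]
  = (-1)·((0)(-4) - (2)(2)) - (-1)·((-2)(-4) - (2)(-1)) + (1)·((-2)(2) - (0)(-1))
  = (-1)(-4) - (-1)(10) + (1)(-4)
  = 10
M₁₃ = det[[-1, 1, 1]; [-2, 2, 2]; [-1, -5, -4]]
  = (-1)·((2)(-4) - (2)(-5)) - (1)·((-2)(-4) - (2)(-1)) + (1)·((-2)(-5) - (2)(-1))
  = (-1)(2) - (1)(10) + (1)(12)
  = 0
M₁₄ = det[[-1, 1, -1]; [-2, 2, 0]; [-1, -5, 2]]
  = (-1)·((2)(2) - (0)(-5)) - (1)·((-2)(2) - (0)(-1)) + (-1)·((-2)(-5) - (2)(-1))
  = (-1)(4) - (1)(-4) + (-1)(12)
  = -12

det(A) = (-3)(2) - (-1)(10) + (5)(0) - (4)(-12) = 52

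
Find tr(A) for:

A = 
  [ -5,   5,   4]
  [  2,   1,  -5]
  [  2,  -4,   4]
0

tr(A) = -5 + 1 + 4 = 0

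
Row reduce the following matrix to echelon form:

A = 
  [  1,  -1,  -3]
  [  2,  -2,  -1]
Row operations:
R2 → R2 - (2)·R1

Resulting echelon form:
REF = 
  [  1,  -1,  -3]
  [  0,   0,   5]

Rank = 2 (number of non-zero pivot rows).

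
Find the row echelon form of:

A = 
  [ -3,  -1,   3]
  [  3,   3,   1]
Row operations:
R2 → R2 + (1)·R1

Resulting echelon form:
REF = 
  [ -3,  -1,   3]
  [  0,   2,   4]

Rank = 2 (number of non-zero pivot rows).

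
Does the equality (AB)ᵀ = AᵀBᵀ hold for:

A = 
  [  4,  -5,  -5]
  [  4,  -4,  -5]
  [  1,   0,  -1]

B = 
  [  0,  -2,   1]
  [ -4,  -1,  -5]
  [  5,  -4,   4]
No

(AB)ᵀ = 
  [ -5,  -9,  -5]
  [ 17,  16,   2]
  [  9,   4,  -3]

AᵀBᵀ = 
  [ -7, -25,   8]
  [  8,  24,  -9]
  [  9,  30,  -9]

The two matrices differ, so (AB)ᵀ ≠ AᵀBᵀ in general. The correct identity is (AB)ᵀ = BᵀAᵀ.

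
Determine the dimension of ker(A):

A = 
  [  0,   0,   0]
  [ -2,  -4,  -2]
nullity(A) = 2

Row reduce:
Swap R1 ↔ R2
REF = 
  [ -2,  -4,  -2]
  [  0,   0,   0]
Pivot columns: 1 → 1 pivot.
rank(A) = 1, so nullity(A) = 3 - 1 = 2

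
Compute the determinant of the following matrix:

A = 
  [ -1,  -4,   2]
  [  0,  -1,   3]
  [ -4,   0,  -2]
38

Cofactor expansion along row 1:
det(A) = (-1)·((-1)(-2) - (3)(0)) - (-4)·((0)(-2) - (3)(-4)) + (2)·((0)(0) - (-1)(-4))
  = (-1)(2) - (-4)(12) + (2)(-4)
  = 38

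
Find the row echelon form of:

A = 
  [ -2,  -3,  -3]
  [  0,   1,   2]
Row operations:
No row operations needed (already in echelon form).

Resulting echelon form:
REF = 
  [ -2,  -3,  -3]
  [  0,   1,   2]

Rank = 2 (number of non-zero pivot rows).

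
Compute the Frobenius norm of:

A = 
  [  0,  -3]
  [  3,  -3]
||A||_F = 5.196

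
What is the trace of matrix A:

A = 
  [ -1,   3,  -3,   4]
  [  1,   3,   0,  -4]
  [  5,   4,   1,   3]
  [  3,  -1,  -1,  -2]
1

tr(A) = -1 + 3 + 1 + -2 = 1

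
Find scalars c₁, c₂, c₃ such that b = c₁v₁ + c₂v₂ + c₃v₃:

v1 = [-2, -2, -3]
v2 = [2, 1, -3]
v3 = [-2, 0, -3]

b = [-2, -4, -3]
c1 = 2, c2 = 0, c3 = -1

b = 2·v1 + 0·v2 + -1·v3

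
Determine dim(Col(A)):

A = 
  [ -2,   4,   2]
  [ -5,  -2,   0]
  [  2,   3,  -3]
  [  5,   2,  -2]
dim(Col(A)) = 3

Row reduce:
R2 → R2 - (5/2)·R1
R3 → R3 + (1)·R1
R4 → R4 + (5/2)·R1
R3 → R3 + (7/12)·R2
R4 → R4 + (1)·R2
R4 → R4 - (24/47)·R3
REF = 
  [    -2,      4,      2]
  [     0,    -12,     -5]
  [     0,      0, -47/12]
  [     0,      0,      0]
Pivot columns: 1, 2, 3 → 3 pivots.
dim(Col(A)) = number of pivot columns = 3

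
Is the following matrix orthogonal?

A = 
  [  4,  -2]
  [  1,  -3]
No

AᵀA = 
  [ 17, -11]
  [-11,  13]
≠ I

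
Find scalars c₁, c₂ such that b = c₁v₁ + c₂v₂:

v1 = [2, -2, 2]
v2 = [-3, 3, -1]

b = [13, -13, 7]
c1 = 2, c2 = -3

b = 2·v1 + -3·v2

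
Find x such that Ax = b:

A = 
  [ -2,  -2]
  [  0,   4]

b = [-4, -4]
x = [3, -1]

Row reduce the augmented matrix [A|b]:
(already in echelon form)
REF = 
  [ -2,  -2,  -4]
  [  0,   4,  -4]

Back-substitution:
x₂ = (-4) / 4 = -1
x₁ = (-4 - (-2)(-1)) / (-2) = 3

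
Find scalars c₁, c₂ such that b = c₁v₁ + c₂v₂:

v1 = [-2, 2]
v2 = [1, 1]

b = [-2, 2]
c1 = 1, c2 = 0

b = 1·v1 + 0·v2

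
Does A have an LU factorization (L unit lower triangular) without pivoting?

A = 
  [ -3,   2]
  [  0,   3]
Yes.
A[1,1] = -3 ≠ 0, so Gaussian elimination proceeds without a row swap: multiplier ℓ₂₁ = (0)/(-3) = 0, and U[2,2] = 3 - (0)(2) = 3.
L = 
  [  1,   0]
  [  0,   1]
U = 
  [ -3,   2]
  [  0,   3]
Check row 2 of LU: [(0)(-3), (0)(2) + 3] = [0, 3] = row 2 of A ✓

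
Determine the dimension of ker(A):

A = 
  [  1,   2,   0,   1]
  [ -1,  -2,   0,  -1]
nullity(A) = 3

Row reduce:
R2 → R2 + (1)·R1
REF = 
  [  1,   2,   0,   1]
  [  0,   0,   0,   0]
Pivot columns: 1 → 1 pivot.
rank(A) = 1, so nullity(A) = 4 - 1 = 3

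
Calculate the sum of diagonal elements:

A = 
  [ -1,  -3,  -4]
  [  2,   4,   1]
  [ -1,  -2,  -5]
-2

tr(A) = -1 + 4 + -5 = -2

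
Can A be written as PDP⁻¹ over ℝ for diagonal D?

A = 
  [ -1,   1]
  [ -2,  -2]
No

tr(A) = -3, det(A) = 4
Characteristic polynomial: λ² - tr(A)λ + det(A) = λ² + 3λ + 4
λ² + 3λ + 4 = 0  ⇒  λ = (-3 ± √((3)² - 4·(4)))/2 = (-3 ± √(-7))/2
  = (-3 + i√7)/2,  (-3 - i√7)/2
Eigenvalues: (-3 + i√7)/2, (-3 - i√7)/2  (≈ -1.5 + 1.323i, -1.5 - 1.323i)
Has complex eigenvalues (not diagonalizable over ℝ).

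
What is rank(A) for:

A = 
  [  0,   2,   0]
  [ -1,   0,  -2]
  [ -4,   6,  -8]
Row reduce:
Swap R1 ↔ R2
R3 → R3 - (4)·R1
R3 → R3 - (3)·R2
REF = 
  [ -1,   0,  -2]
  [  0,   2,   0]
  [  0,   0,   0]
Pivot columns: 1, 2 → 2 pivots.

rank(A) = 2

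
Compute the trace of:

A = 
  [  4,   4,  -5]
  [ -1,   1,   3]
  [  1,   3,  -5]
0

tr(A) = 4 + 1 + -5 = 0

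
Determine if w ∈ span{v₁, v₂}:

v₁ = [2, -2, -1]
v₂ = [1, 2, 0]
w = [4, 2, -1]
Yes

Form the augmented matrix and row-reduce:
[v₁|v₂|w] = 
  [  2,   1,   4]
  [ -2,   2,   2]
  [ -1,   0,  -1]
R2 → R2 + (1)·R1
R3 → R3 + (1/2)·R1
R3 → R3 - (1/6)·R2
REF = 
  [  2,   1,   4]
  [  0,   3,   6]
  [  0,   0,   0]

No row of the form [0 0 | nonzero], so the system is consistent. Back-substitution gives c₁ = 1, c₂ = 2: w = (1)·v₁ + (2)·v₂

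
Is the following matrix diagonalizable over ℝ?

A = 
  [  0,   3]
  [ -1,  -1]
No

tr(A) = -1, det(A) = 3
Characteristic polynomial: λ² - tr(A)λ + det(A) = λ² + λ + 3
λ² + λ + 3 = 0  ⇒  λ = (-1 ± √((1)² - 4·(3)))/2 = (-1 ± √(-11))/2
  = (-1 + i√11)/2,  (-1 - i√11)/2
Eigenvalues: (-1 + i√11)/2, (-1 - i√11)/2  (≈ -0.5 + 1.658i, -0.5 - 1.658i)
Has complex eigenvalues (not diagonalizable over ℝ).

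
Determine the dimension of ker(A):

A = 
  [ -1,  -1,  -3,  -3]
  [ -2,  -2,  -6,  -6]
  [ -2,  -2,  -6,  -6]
nullity(A) = 3

Row reduce:
R2 → R2 - (2)·R1
R3 → R3 - (2)·R1
REF = 
  [ -1,  -1,  -3,  -3]
  [  0,   0,   0,   0]
  [  0,   0,   0,   0]
Pivot columns: 1 → 1 pivot.
rank(A) = 1, so nullity(A) = 4 - 1 = 3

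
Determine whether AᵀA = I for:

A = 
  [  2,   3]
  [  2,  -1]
No

AᵀA = 
  [  8,   4]
  [  4,  10]
≠ I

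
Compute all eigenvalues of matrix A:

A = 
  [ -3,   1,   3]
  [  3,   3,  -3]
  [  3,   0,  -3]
Characteristic polynomial: det(λI - A) = λ³ + 3λ² - 21λ
The constant term is 0, so λ = 0 is a root: p(λ) = λ(λ² + 3λ - 21)
λ² + 3λ - 21 = 0  ⇒  λ = (-3 ± √((3)² - 4·(-21)))/2 = (-3 ± √(93))/2
  = (-3 + √93)/2,  (-3 - √93)/2

λ = 0, (-3 + √93)/2, (-3 - √93)/2  (≈ 0, 3.322, -6.322)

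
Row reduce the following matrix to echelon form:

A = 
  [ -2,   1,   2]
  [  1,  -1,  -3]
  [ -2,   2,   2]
Row operations:
R2 → R2 + (1/2)·R1
R3 → R3 - (1)·R1
R3 → R3 + (2)·R2

Resulting echelon form:
REF = 
  [  -2,    1,    2]
  [   0, -1/2,   -2]
  [   0,    0,   -4]

Rank = 3 (number of non-zero pivot rows).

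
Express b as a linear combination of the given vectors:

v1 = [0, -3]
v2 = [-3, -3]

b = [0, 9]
c1 = -3, c2 = 0

b = -3·v1 + 0·v2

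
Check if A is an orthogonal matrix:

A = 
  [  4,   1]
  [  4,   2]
No

AᵀA = 
  [ 32,  12]
  [ 12,   5]
≠ I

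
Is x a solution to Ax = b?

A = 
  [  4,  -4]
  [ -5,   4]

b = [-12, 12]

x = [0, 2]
No

Ax = [-8, 8] ≠ b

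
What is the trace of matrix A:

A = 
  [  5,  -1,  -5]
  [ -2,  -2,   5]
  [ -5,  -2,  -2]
1

tr(A) = 5 + -2 + -2 = 1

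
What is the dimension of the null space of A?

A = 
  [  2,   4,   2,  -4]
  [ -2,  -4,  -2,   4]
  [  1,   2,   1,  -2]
nullity(A) = 3

Row reduce:
R2 → R2 + (1)·R1
R3 → R3 - (1/2)·R1
REF = 
  [  2,   4,   2,  -4]
  [  0,   0,   0,   0]
  [  0,   0,   0,   0]
Pivot columns: 1 → 1 pivot.
rank(A) = 1, so nullity(A) = 4 - 1 = 3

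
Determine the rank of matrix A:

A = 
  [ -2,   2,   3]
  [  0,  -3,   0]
rank(A) = 2

Row reduce:
(no row operations needed)
REF = 
  [ -2,   2,   3]
  [  0,  -3,   0]
Pivot columns: 1, 2 → 2 pivots.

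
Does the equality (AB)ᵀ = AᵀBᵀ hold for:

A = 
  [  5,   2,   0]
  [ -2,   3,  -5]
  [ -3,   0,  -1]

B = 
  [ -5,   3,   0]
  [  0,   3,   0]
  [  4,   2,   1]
No

(AB)ᵀ = 
  [-25, -10,  11]
  [ 21,  -7, -11]
  [  0,  -5,  -1]

AᵀBᵀ = 
  [-31,  -6,  13]
  [ -1,   9,  14]
  [-15, -15, -11]

The two matrices differ, so (AB)ᵀ ≠ AᵀBᵀ in general. The correct identity is (AB)ᵀ = BᵀAᵀ.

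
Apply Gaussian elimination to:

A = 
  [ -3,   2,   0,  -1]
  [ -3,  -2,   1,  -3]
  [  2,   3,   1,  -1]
Row operations:
R2 → R2 - (1)·R1
R3 → R3 + (2/3)·R1
R3 → R3 + (13/12)·R2

Resulting echelon form:
REF = 
  [   -3,     2,     0,    -1]
  [    0,    -4,     1,    -2]
  [    0,     0, 25/12, -23/6]

Rank = 3 (number of non-zero pivot rows).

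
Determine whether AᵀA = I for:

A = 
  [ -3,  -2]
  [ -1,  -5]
No

AᵀA = 
  [ 10,  11]
  [ 11,  29]
≠ I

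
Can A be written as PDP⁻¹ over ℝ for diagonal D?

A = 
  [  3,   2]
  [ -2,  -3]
Yes

tr(A) = 0, det(A) = -5
Characteristic polynomial: λ² - tr(A)λ + det(A) = λ² - 5
λ² - 5 = 0  ⇒  λ = (0 ± √((0)² - 4·(-5)))/2 = (0 ± √(20))/2
  = √5,  -√5
Eigenvalues: √5, -√5  (≈ 2.236, -2.236)
The two irrational eigenvalues are distinct (simple), so each has alg. mult. = geom. mult. = 1.
Sum of geometric multiplicities equals n, so A has n independent eigenvectors.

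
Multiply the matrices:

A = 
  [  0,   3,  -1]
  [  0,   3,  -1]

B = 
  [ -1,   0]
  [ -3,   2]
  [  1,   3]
AB = 
  [-10,   3]
  [-10,   3]

A is 2×3 and B is 3×2, so AB is 2×2. Each entry is (row of A)·(column of B):
AB[1,1] = (0)(-1) + (3)(-3) + (-1)(1) = -10
AB[1,2] = (0)(0) + (3)(2) + (-1)(3) = 3
AB[2,1] = (0)(-1) + (3)(-3) + (-1)(1) = -10
AB[2,2] = (0)(0) + (3)(2) + (-1)(3) = 3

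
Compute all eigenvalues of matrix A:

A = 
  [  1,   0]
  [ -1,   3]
tr(A) = 4, det(A) = 3
Characteristic polynomial: λ² - tr(A)λ + det(A) = λ² - 4λ + 3
λ² - 4λ + 3 = (λ - 1)(λ - 3)

λ = 3, 1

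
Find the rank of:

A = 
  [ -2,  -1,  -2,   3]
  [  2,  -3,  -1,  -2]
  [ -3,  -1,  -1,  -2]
rank(A) = 3

Row reduce:
R2 → R2 + (1)·R1
R3 → R3 - (3/2)·R1
R3 → R3 + (1/8)·R2
REF = 
  [   -2,    -1,    -2,     3]
  [    0,    -4,    -3,     1]
  [    0,     0,  13/8, -51/8]
Pivot columns: 1, 2, 3 → 3 pivots.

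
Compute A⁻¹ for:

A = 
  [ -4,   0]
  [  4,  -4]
det(A) = (-4)(-4) - (0)(4) = 16
For a 2×2 matrix, A⁻¹ = (1/det(A)) · [[d, -b], [-c, a]]
    = (1/16) · [[-4, 0], [-4, -4]]

A⁻¹ = 
  [-1/4,    0]
  [-1/4, -1/4]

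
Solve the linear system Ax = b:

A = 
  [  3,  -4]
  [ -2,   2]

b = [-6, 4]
Row reduce the augmented matrix [A|b]:
R2 → R2 + (2/3)·R1
REF = 
  [   3,   -4,   -6]
  [   0, -2/3,    0]

Back-substitution:
x₂ = 0 / (-2/3) = 0
x₁ = (-6 - (-4)(0)) / 3 = -2

x = [-2, 0]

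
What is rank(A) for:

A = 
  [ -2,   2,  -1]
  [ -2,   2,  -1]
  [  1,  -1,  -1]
Row reduce:
R2 → R2 - (1)·R1
R3 → R3 + (1/2)·R1
Swap R2 ↔ R3
REF = 
  [  -2,    2,   -1]
  [   0,    0, -3/2]
  [   0,    0,    0]
Pivot columns: 1, 3 → 2 pivots.

rank(A) = 2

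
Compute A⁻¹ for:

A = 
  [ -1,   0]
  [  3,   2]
det(A) = (-1)(2) - (0)(3) = -2
For a 2×2 matrix, A⁻¹ = (1/det(A)) · [[d, -b], [-c, a]]
    = (-1/2) · [[2, 0], [-3, -1]]

A⁻¹ = 
  [ -1,   0]
  [3/2, 1/2]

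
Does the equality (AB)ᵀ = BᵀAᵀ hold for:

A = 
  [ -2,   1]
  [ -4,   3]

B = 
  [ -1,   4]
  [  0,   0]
Yes

(AB)ᵀ = 
  [  2,   4]
  [ -8, -16]

BᵀAᵀ = 
  [  2,   4]
  [ -8, -16]

Both sides are equal — this is the standard identity (AB)ᵀ = BᵀAᵀ, which holds for all A, B.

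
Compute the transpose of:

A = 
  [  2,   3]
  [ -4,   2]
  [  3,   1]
Aᵀ = 
  [  2,  -4,   3]
  [  3,   2,   1]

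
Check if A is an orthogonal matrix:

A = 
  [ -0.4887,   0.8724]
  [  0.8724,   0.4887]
Yes

AᵀA = 
  [  0.9999,   0]
  [  0,   0.9999]
≈ I (equal to I up to the 4-dp rounding of the entries)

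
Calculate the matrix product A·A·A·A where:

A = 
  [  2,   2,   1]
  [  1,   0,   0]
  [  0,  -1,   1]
A² = A·A:
A²[1,1] = (2)(2) + (2)(1) + (1)(0) = 6
A²[1,2] = (2)(2) + (2)(0) + (1)(-1) = 3
A²[1,3] = (2)(1) + (2)(0) + (1)(1) = 3
A²[2,1] = (1)(2) + (0)(1) + (0)(0) = 2
A²[2,2] = (1)(2) + (0)(0) + (0)(-1) = 2
A²[2,3] = (1)(1) + (0)(0) + (0)(1) = 1
A²[3,1] = (0)(2) + (-1)(1) + (1)(0) = -1
A²[3,2] = (0)(2) + (-1)(0) + (1)(-1) = -1
A²[3,3] = (0)(1) + (-1)(0) + (1)(1) = 1
A² = 
  [  6,   3,   3]
  [  2,   2,   1]
  [ -1,  -1,   1]

A^3 = A^2·A:
A^3[1,1] = (6)(2) + (3)(1) + (3)(0) = 15
A^3[1,2] = (6)(2) + (3)(0) + (3)(-1) = 9
A^3[1,3] = (6)(1) + (3)(0) + (3)(1) = 9
A^3[2,1] = (2)(2) + (2)(1) + (1)(0) = 6
A^3[2,2] = (2)(2) + (2)(0) + (1)(-1) = 3
A^3[2,3] = (2)(1) + (2)(0) + (1)(1) = 3
A^3[3,1] = (-1)(2) + (-1)(1) + (1)(0) = -3
A^3[3,2] = (-1)(2) + (-1)(0) + (1)(-1) = -3
A^3[3,3] = (-1)(1) + (-1)(0) + (1)(1) = 0
A^3 = 
  [ 15,   9,   9]
  [  6,   3,   3]
  [ -3,  -3,   0]

A^4 = A^3·A:
A^4[1,1] = (15)(2) + (9)(1) + (9)(0) = 39
A^4[1,2] = (15)(2) + (9)(0) + (9)(-1) = 21
A^4[1,3] = (15)(1) + (9)(0) + (9)(1) = 24
A^4[2,1] = (6)(2) + (3)(1) + (3)(0) = 15
A^4[2,2] = (6)(2) + (3)(0) + (3)(-1) = 9
A^4[2,3] = (6)(1) + (3)(0) + (3)(1) = 9
A^4[3,1] = (-3)(2) + (-3)(1) + (0)(0) = -9
A^4[3,2] = (-3)(2) + (-3)(0) + (0)(-1) = -6
A^4[3,3] = (-3)(1) + (-3)(0) + (0)(1) = -3
A^4 = 
  [ 39,  21,  24]
  [ 15,   9,   9]
  [ -9,  -6,  -3]

Therefore
A^4 = 
  [ 39,  21,  24]
  [ 15,   9,   9]
  [ -9,  -6,  -3]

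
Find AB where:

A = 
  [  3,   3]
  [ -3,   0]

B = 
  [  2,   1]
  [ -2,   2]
A is 2×2 and B is 2×2, so AB is 2×2. Each entry is (row of A)·(column of B):
AB[1,1] = (3)(2) + (3)(-2) = 0
AB[1,2] = (3)(1) + (3)(2) = 9
AB[2,1] = (-3)(2) + (0)(-2) = -6
AB[2,2] = (-3)(1) + (0)(2) = -3

AB = 
  [  0,   9]
  [ -6,  -3]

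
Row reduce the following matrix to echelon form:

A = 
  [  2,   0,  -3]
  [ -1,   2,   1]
Row operations:
R2 → R2 + (1/2)·R1

Resulting echelon form:
REF = 
  [   2,    0,   -3]
  [   0,    2, -1/2]

Rank = 2 (number of non-zero pivot rows).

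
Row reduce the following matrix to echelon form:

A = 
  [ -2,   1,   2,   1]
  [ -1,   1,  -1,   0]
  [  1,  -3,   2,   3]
Row operations:
R2 → R2 - (1/2)·R1
R3 → R3 + (1/2)·R1
R3 → R3 + (5)·R2

Resulting echelon form:
REF = 
  [  -2,    1,    2,    1]
  [   0,  1/2,   -2, -1/2]
  [   0,    0,   -7,    1]

Rank = 3 (number of non-zero pivot rows).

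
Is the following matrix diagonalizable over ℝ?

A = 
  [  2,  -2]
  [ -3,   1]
Yes

tr(A) = 3, det(A) = -4
Characteristic polynomial: λ² - tr(A)λ + det(A) = λ² - 3λ - 4
λ² - 3λ - 4 = (λ + 1)(λ - 4)
Eigenvalues: 4, -1
λ=-1: alg. mult. = 1, geom. mult. = 2 - rank(A - (-1)I) = 2 - 1 = 1
λ=4: alg. mult. = 1, geom. mult. = 2 - rank(A - (4)I) = 2 - 1 = 1
Sum of geometric multiplicities equals n, so A has n independent eigenvectors.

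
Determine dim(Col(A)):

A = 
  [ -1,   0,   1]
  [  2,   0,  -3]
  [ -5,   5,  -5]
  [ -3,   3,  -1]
Row reduce:
R2 → R2 + (2)·R1
R3 → R3 - (5)·R1
R4 → R4 - (3)·R1
Swap R2 ↔ R3
R4 → R4 - (3/5)·R2
R4 → R4 + (2)·R3
REF = 
  [ -1,   0,   1]
  [  0,   5, -10]
  [  0,   0,  -1]
  [  0,   0,   0]
Pivot columns: 1, 2, 3 → 3 pivots.
dim(Col(A)) = number of pivot columns = 3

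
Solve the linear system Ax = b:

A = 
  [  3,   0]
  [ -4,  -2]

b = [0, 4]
Row reduce the augmented matrix [A|b]:
R2 → R2 + (4/3)·R1
REF = 
  [  3,   0,   0]
  [  0,  -2,   4]

Back-substitution:
x₂ = 4 / (-2) = -2
x₁ = (0 - (0)(-2)) / 3 = 0

x = [0, -2]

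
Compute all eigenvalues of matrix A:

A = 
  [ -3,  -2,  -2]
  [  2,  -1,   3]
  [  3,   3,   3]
λ = -2, 3, -2

Characteristic polynomial: det(λI - A) = λ³ + λ² - 8λ - 12
Testing integer divisors of the constant term: p(-2) = 0, so (λ + 2) is a factor:
p(λ) = (λ + 2)(λ² - λ - 6)
λ² - λ - 6 = (λ + 2)(λ - 3)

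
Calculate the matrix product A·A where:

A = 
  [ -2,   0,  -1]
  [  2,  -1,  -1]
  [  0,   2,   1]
A² = A·A:
A²[1,1] = (-2)(-2) + (0)(2) + (-1)(0) = 4
A²[1,2] = (-2)(0) + (0)(-1) + (-1)(2) = -2
A²[1,3] = (-2)(-1) + (0)(-1) + (-1)(1) = 1
A²[2,1] = (2)(-2) + (-1)(2) + (-1)(0) = -6
A²[2,2] = (2)(0) + (-1)(-1) + (-1)(2) = -1
A²[2,3] = (2)(-1) + (-1)(-1) + (-1)(1) = -2
A²[3,1] = (0)(-2) + (2)(2) + (1)(0) = 4
A²[3,2] = (0)(0) + (2)(-1) + (1)(2) = 0
A²[3,3] = (0)(-1) + (2)(-1) + (1)(1) = -1
A² = 
  [  4,  -2,   1]
  [ -6,  -1,  -2]
  [  4,   0,  -1]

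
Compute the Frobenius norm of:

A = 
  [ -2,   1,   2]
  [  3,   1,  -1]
||A||_F = 4.472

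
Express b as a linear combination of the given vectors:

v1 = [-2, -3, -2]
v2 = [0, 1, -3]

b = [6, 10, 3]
c1 = -3, c2 = 1

b = -3·v1 + 1·v2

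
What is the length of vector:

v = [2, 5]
5.385

||v||₂ = √((2)² + (5)²) = √29 = 5.385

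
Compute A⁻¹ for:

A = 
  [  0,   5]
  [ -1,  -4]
det(A) = (0)(-4) - (5)(-1) = 5
For a 2×2 matrix, A⁻¹ = (1/det(A)) · [[d, -b], [-c, a]]
    = (1/5) · [[-4, -5], [1, 0]]

A⁻¹ = 
  [-4/5,   -1]
  [ 1/5,    0]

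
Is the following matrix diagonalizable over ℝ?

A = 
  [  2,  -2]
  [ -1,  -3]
Yes

tr(A) = -1, det(A) = -8
Characteristic polynomial: λ² - tr(A)λ + det(A) = λ² + λ - 8
λ² + λ - 8 = 0  ⇒  λ = (-1 ± √((1)² - 4·(-8)))/2 = (-1 ± √(33))/2
  = (-1 + √33)/2,  (-1 - √33)/2
Eigenvalues: (-1 + √33)/2, (-1 - √33)/2  (≈ 2.372, -3.372)
The two irrational eigenvalues are distinct (simple), so each has alg. mult. = geom. mult. = 1.
Sum of geometric multiplicities equals n, so A has n independent eigenvectors.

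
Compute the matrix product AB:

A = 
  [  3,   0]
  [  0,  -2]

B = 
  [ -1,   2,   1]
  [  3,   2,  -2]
A is 2×2 and B is 2×3, so AB is 2×3. Each entry is (row of A)·(column of B):
AB[1,1] = (3)(-1) + (0)(3) = -3
AB[1,2] = (3)(2) + (0)(2) = 6
AB[1,3] = (3)(1) + (0)(-2) = 3
AB[2,1] = (0)(-1) + (-2)(3) = -6
AB[2,2] = (0)(2) + (-2)(2) = -4
AB[2,3] = (0)(1) + (-2)(-2) = 4

AB = 
  [ -3,   6,   3]
  [ -6,  -4,   4]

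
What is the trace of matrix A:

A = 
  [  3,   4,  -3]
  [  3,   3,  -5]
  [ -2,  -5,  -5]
1

tr(A) = 3 + 3 + -5 = 1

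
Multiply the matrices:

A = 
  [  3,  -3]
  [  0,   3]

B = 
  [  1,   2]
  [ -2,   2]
A is 2×2 and B is 2×2, so AB is 2×2. Each entry is (row of A)·(column of B):
AB[1,1] = (3)(1) + (-3)(-2) = 9
AB[1,2] = (3)(2) + (-3)(2) = 0
AB[2,1] = (0)(1) + (3)(-2) = -6
AB[2,2] = (0)(2) + (3)(2) = 6

AB = 
  [  9,   0]
  [ -6,   6]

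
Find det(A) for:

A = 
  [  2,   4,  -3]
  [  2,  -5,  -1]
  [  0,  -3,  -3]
Cofactor expansion along row 1:
det(A) = (2)·((-5)(-3) - (-1)(-3)) - (4)·((2)(-3) - (-1)(0)) + (-3)·((2)(-3) - (-5)(0))
  = (2)(12) - (4)(-6) + (-3)(-6)
  = 66

det(A) = 66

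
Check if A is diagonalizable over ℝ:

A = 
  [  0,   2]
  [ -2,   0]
No

tr(A) = 0, det(A) = 4
Characteristic polynomial: λ² - tr(A)λ + det(A) = λ² + 4
λ² + 4 = 0  ⇒  λ = (0 ± √((0)² - 4·(4)))/2 = (0 ± √(-16))/2
  = 2i,  -2i
Eigenvalues: 2i, -2i  (≈ 0 + 2i, 0 - 2i)
Has complex eigenvalues (not diagonalizable over ℝ).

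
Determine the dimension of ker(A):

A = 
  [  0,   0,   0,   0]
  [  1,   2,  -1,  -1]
nullity(A) = 3

Row reduce:
Swap R1 ↔ R2
REF = 
  [  1,   2,  -1,  -1]
  [  0,   0,   0,   0]
Pivot columns: 1 → 1 pivot.
rank(A) = 1, so nullity(A) = 4 - 1 = 3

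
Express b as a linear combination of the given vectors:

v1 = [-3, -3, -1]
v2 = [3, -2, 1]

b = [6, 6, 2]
c1 = -2, c2 = 0

b = -2·v1 + 0·v2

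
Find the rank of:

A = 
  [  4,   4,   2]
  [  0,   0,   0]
rank(A) = 1

Row reduce:
(no row operations needed)
REF = 
  [  4,   4,   2]
  [  0,   0,   0]
Pivot columns: 1 → 1 pivot.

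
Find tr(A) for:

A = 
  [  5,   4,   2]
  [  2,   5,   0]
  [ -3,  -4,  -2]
8

tr(A) = 5 + 5 + -2 = 8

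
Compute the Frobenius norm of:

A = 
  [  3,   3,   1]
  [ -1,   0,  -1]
||A||_F = 4.583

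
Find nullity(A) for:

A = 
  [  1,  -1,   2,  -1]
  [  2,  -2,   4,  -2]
nullity(A) = 3

Row reduce:
R2 → R2 - (2)·R1
REF = 
  [  1,  -1,   2,  -1]
  [  0,   0,   0,   0]
Pivot columns: 1 → 1 pivot.
rank(A) = 1, so nullity(A) = 4 - 1 = 3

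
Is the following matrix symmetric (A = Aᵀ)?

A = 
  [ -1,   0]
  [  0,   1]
Yes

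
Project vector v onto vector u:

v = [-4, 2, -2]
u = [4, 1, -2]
v·u = (-4)(4) + (2)(1) + (-2)(-2) = -10
u·u = (4)² + (1)² + (-2)² = 21
proj_u(v) = (v·u / u·u) × u = (-10/21) × u

proj_u(v) = [-40/21, -10/21, 20/21]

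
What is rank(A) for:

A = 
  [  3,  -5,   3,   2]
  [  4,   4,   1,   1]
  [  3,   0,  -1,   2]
Row reduce:
R2 → R2 - (4/3)·R1
R3 → R3 - (1)·R1
R3 → R3 - (15/32)·R2
REF = 
  [     3,     -5,      3,      2]
  [     0,   32/3,     -3,   -5/3]
  [     0,      0, -83/32,  25/32]
Pivot columns: 1, 2, 3 → 3 pivots.

rank(A) = 3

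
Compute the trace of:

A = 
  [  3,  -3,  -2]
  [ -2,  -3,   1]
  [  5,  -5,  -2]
-2

tr(A) = 3 + -3 + -2 = -2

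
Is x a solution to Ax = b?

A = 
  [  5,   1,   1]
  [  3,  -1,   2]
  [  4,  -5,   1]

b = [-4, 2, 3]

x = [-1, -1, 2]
Yes

Ax = [-4, 2, 3] = b ✓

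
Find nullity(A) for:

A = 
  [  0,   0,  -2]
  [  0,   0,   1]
nullity(A) = 2

Row reduce:
R2 → R2 + (1/2)·R1
REF = 
  [  0,   0,  -2]
  [  0,   0,   0]
Pivot columns: 3 → 1 pivot.
rank(A) = 1, so nullity(A) = 3 - 1 = 2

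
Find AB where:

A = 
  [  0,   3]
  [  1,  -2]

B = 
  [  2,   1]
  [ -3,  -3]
AB = 
  [ -9,  -9]
  [  8,   7]

A is 2×2 and B is 2×2, so AB is 2×2. Each entry is (row of A)·(column of B):
AB[1,1] = (0)(2) + (3)(-3) = -9
AB[1,2] = (0)(1) + (3)(-3) = -9
AB[2,1] = (1)(2) + (-2)(-3) = 8
AB[2,2] = (1)(1) + (-2)(-3) = 7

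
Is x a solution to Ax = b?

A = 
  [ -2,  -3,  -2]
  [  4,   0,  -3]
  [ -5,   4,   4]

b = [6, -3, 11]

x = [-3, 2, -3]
Yes

Ax = [6, -3, 11] = b ✓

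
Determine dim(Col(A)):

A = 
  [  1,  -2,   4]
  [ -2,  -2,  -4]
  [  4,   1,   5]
dim(Col(A)) = 3

Row reduce:
R2 → R2 + (2)·R1
R3 → R3 - (4)·R1
R3 → R3 + (3/2)·R2
REF = 
  [  1,  -2,   4]
  [  0,  -6,   4]
  [  0,   0,  -5]
Pivot columns: 1, 2, 3 → 3 pivots.
dim(Col(A)) = number of pivot columns = 3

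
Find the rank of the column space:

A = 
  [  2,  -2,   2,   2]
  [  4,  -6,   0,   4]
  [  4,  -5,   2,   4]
Row reduce:
R2 → R2 - (2)·R1
R3 → R3 - (2)·R1
R3 → R3 - (1/2)·R2
REF = 
  [  2,  -2,   2,   2]
  [  0,  -2,  -4,   0]
  [  0,   0,   0,   0]
Pivot columns: 1, 2 → 2 pivots.
dim(Col(A)) = number of pivot columns = 2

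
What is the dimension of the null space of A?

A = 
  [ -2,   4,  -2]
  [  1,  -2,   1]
nullity(A) = 2

Row reduce:
R2 → R2 + (1/2)·R1
REF = 
  [ -2,   4,  -2]
  [  0,   0,   0]
Pivot columns: 1 → 1 pivot.
rank(A) = 1, so nullity(A) = 3 - 1 = 2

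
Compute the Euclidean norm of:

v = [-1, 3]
3.162

||v||₂ = √((-1)² + (3)²) = √10 = 3.162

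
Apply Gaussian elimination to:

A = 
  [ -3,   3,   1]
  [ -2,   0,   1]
Row operations:
R2 → R2 - (2/3)·R1

Resulting echelon form:
REF = 
  [ -3,   3,   1]
  [  0,  -2, 1/3]

Rank = 2 (number of non-zero pivot rows).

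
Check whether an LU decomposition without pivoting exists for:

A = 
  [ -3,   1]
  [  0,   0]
Yes.
A[1,1] = -3 ≠ 0, so Gaussian elimination proceeds without a row swap: multiplier ℓ₂₁ = (0)/(-3) = 0, and U[2,2] = 0 - (0)(1) = 0.
L = 
  [  1,   0]
  [  0,   1]
U = 
  [ -3,   1]
  [  0,   0]
Check row 2 of LU: [(0)(-3), (0)(1) + 0] = [0, 0] = row 2 of A ✓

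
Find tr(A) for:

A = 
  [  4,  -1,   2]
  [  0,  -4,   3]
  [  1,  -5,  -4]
-4

tr(A) = 4 + -4 + -4 = -4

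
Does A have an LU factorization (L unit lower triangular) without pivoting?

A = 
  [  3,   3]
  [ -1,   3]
Yes.
A[1,1] = 3 ≠ 0, so Gaussian elimination proceeds without a row swap: multiplier ℓ₂₁ = (-1)/(3) = -1/3, and U[2,2] = 3 - (-1/3)(3) = 4.
L = 
  [   1,    0]
  [-1/3,    1]
U = 
  [  3,   3]
  [  0,   4]
Check row 2 of LU: [(-1/3)(3), (-1/3)(3) + 4] = [-1, 3] = row 2 of A ✓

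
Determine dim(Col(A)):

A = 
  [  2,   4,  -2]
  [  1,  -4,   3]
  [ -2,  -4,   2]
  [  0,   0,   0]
dim(Col(A)) = 2

Row reduce:
R2 → R2 - (1/2)·R1
R3 → R3 + (1)·R1
REF = 
  [  2,   4,  -2]
  [  0,  -6,   4]
  [  0,   0,   0]
  [  0,   0,   0]
Pivot columns: 1, 2 → 2 pivots.
dim(Col(A)) = number of pivot columns = 2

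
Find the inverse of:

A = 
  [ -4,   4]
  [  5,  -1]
det(A) = (-4)(-1) - (4)(5) = -16
For a 2×2 matrix, A⁻¹ = (1/det(A)) · [[d, -b], [-c, a]]
    = (-1/16) · [[-1, -4], [-5, -4]]

A⁻¹ = 
  [1/16,  1/4]
  [5/16,  1/4]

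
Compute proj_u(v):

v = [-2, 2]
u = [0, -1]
v·u = (-2)(0) + (2)(-1) = -2
u·u = (0)² + (-1)² = 1
proj_u(v) = (v·u / u·u) × u = (-2/1) × u = (-2) × u

proj_u(v) = [0, 2]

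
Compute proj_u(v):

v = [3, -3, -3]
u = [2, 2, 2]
proj_u(v) = [-1, -1, -1]

v·u = (3)(2) + (-3)(2) + (-3)(2) = -6
u·u = (2)² + (2)² + (2)² = 12
proj_u(v) = (v·u / u·u) × u = (-6/12) × u = (-1/2) × u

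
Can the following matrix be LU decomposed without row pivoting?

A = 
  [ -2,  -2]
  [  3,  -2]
Yes.
A[1,1] = -2 ≠ 0, so Gaussian elimination proceeds without a row swap: multiplier ℓ₂₁ = (3)/(-2) = -3/2, and U[2,2] = -2 - (-3/2)(-2) = -5.
L = 
  [   1,    0]
  [-3/2,    1]
U = 
  [ -2,  -2]
  [  0,  -5]
Check row 2 of LU: [(-3/2)(-2), (-3/2)(-2) + (-5)] = [3, -2] = row 2 of A ✓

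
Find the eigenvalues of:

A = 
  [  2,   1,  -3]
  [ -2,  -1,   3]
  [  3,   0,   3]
λ = 0, 2 + 2i√2, 2 - 2i√2  (≈ 0, 2 + 2.828i, 2 - 2.828i)

Characteristic polynomial: det(λI - A) = λ³ - 4λ² + 12λ
The constant term is 0, so λ = 0 is a root: p(λ) = λ(λ² - 4λ + 12)
λ² - 4λ + 12 = 0  ⇒  λ = (4 ± √((-4)² - 4·(12)))/2 = (4 ± √(-32))/2
  = 2 + 2i√2,  2 - 2i√2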